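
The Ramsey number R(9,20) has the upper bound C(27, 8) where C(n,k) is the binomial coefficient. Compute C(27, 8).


R(9,20) <= C(9+20-2, 9-1) = C(27, 8)
C(27, 8) = 27! / (8! * 19!)
= 2220075

2220075


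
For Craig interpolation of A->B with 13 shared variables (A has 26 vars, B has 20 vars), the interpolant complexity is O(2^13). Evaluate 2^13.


Shared atoms = 13
Craig interpolant size bound = 2^13
= 8192

8192


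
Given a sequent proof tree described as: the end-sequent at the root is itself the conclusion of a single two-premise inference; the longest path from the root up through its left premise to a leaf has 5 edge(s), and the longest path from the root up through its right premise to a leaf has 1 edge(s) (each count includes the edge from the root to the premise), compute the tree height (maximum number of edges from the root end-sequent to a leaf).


Longest path through the left premise: 5 edges (measured from the branching sequent)
Longest path through the right premise: 1 edges
Height of the subtree rooted at the branching sequent: max(5, 1) = 5
The branching sequent is the root itself.
Total height = 5

5


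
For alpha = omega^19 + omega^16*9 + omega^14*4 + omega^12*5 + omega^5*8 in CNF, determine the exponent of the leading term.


CNF: omega^19 + omega^16*9 + omega^14*4 + omega^12*5 + omega^5*8
The leading term is omega^19, which has exponent 19.

19


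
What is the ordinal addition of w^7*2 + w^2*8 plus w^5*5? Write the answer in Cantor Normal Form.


Ordinal addition (w^7*2 + w^2*8) + w^5*5:
alpha's leading term has exponent 7 > beta's exponent 5, so it survives.
alpha's tail term has exponent 2 < beta's exponent 5, so it is absorbed by beta.
In ordinal addition, any term followed by a strictly larger-exponent term is absorbed.
Result = w^7*2 + w^5*5

w^7*2 + w^5*5


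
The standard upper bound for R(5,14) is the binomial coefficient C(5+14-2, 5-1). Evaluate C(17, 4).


R(5,14) <= C(5+14-2, 5-1) = C(17, 4)
C(17, 4) = 17! / (4! * 13!)
= 2380

2380


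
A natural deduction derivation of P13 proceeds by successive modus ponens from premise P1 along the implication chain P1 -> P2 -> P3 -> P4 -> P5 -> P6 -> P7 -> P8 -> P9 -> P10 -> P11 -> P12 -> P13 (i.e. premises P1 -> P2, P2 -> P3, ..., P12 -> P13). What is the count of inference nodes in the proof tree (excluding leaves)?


We have a chain: P1 -> P2 -> P3 -> P4 -> P5 -> P6 -> P7 -> P8 -> P9 -> P10 -> P11 -> P12 -> P13.
Each modus ponens application produces the next variable.
The chain has 13 propositions, so 13-1 = 12 modus ponens steps.
Total inference nodes = 12

12


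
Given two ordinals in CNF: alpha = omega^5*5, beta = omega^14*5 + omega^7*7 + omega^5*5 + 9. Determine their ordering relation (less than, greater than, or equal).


Compare term by term from highest exponent:
alpha = omega^5*5
beta = omega^14*5 + omega^7*7 + omega^5*5 + 9
Term 1: alpha has omega^5*5, beta has omega^14*5
Term 2: alpha has omega^0*0, beta has omega^7*7
Term 3: alpha has omega^0*0, beta has omega^5*5
Term 4: alpha has omega^0*0, beta has omega^0*9
Result: alpha < beta

alpha < beta


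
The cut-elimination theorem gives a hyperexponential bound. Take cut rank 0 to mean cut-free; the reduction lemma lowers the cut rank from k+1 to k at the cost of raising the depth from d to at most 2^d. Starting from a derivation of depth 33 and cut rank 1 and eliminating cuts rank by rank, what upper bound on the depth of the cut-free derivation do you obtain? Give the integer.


Each rank reduction sends depth d to at most 2^d; cut rank r needs r reductions.
2_0(33) = 33
2_1(33) = 2^33 = 8589934592
Cut-free depth bound = 8589934592

8589934592


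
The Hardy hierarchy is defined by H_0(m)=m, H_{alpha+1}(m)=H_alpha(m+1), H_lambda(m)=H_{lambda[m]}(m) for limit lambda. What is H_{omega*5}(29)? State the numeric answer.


H_{omega*5}(29):
For the Hardy hierarchy, H_{omega*k}(n) = 2^k * n.
2^5 = 32.
32 * 29 = 928

928


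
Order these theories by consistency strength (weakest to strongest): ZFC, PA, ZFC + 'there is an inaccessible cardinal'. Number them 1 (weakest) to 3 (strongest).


Ordering by consistency strength:
1. PA
2. ZFC
3. ZFC + 'there is an inaccessible cardinal'


ZFC=2, PA=1, ZFC + 'there is an inaccessible cardinal'=3


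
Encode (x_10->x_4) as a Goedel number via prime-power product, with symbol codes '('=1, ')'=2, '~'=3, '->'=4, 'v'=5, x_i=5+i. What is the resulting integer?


Formula: (x_10->x_4)
Symbol codes: [1, 15, 4, 9, 2]
Primes: [2, 3, 5, 7, 11]
p_1^1 = 2^1 = 2
p_2^15 = 3^15 = 14348907
p_3^4 = 5^4 = 625
p_4^9 = 7^9 = 40353607
p_5^2 = 11^2 = 121
Product = 87578310786079286250

87578310786079286250


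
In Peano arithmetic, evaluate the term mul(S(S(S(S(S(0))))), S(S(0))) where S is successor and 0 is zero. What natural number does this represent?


mul(S^5(0), S^2(0)):
S^5(0) = 5
S^2(0) = 2
5 * 2 = 10

10


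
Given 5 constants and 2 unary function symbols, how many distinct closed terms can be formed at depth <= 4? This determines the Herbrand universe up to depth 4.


Herbrand terms by depth:
Depth 0: 5 constants
Depth 1: 10 new terms (running total: 15)
Depth 2: 20 new terms (running total: 35)
Depth 3: 40 new terms (running total: 75)
Depth 4: 80 new terms (running total: 155)
Total distinct ground terms = 155

155


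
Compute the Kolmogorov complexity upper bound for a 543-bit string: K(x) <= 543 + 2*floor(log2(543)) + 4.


floor(log2(543)) = 9
2 * 9 = 18
K(x) <= 543 + 18 + 4 = 565

565


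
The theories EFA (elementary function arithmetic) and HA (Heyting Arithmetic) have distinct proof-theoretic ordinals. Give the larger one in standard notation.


Proof-theoretic ordinal of EFA (elementary function arithmetic): omega^3
Proof-theoretic ordinal of HA (Heyting Arithmetic): epsilon_0
Comparing: omega^3 < epsilon_0.
The larger ordinal is epsilon_0 (from HA (Heyting Arithmetic)).

epsilon_0


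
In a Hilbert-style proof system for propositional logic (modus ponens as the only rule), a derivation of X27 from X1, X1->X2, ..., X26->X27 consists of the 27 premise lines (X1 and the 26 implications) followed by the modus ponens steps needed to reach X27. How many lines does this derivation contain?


We have 27 premise lines: X1 and 26 implications.
Each implication is detached once by MP, giving 26 MP lines.
27 premise lines + 26 MP lines = 53 total lines.

53


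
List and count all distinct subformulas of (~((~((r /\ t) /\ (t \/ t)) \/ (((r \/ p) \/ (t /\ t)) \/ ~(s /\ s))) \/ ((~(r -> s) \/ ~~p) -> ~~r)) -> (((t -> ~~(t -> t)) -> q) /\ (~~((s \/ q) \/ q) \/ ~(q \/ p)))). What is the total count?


Formula: (~((~((r /\ t) /\ (t \/ t)) \/ (((r \/ p) \/ (t /\ t)) \/ ~(s /\ s))) \/ ((~(r -> s) \/ ~~p) -> ~~r)) -> (((t -> ~~(t -> t)) -> q) /\ (~~((s \/ q) \/ q) \/ ~(q \/ p))))
Subformulas found:
  1. r
  2. p
  3. q
  4. s
  5. t
  6. ~p
  7. ~r
  8. ~~p
  9. ~~r
  10. (q \/ p)
  11. (t \/ t)
  12. (s /\ s)
  13. (s \/ q)
  14. (r /\ t)
  15. (t -> t)
  16. (t /\ t)
  17. (r \/ p)
  18. (r -> s)
  19. ~(s /\ s)
  20. ~(r -> s)
  21. ~(q \/ p)
  22. ~(t -> t)
  23. ~~(t -> t)
  24. ((s \/ q) \/ q)
  25. ~((s \/ q) \/ q)
  26. ~~((s \/ q) \/ q)
  27. (t -> ~~(t -> t))
  28. (~(r -> s) \/ ~~p)
  29. ((r /\ t) /\ (t \/ t))
  30. ((r \/ p) \/ (t /\ t))
  31. ~((r /\ t) /\ (t \/ t))
  32. ((t -> ~~(t -> t)) -> q)
  33. ((~(r -> s) \/ ~~p) -> ~~r)
  34. (~~((s \/ q) \/ q) \/ ~(q \/ p))
  35. (((r \/ p) \/ (t /\ t)) \/ ~(s /\ s))
  36. (((t -> ~~(t -> t)) -> q) /\ (~~((s \/ q) \/ q) \/ ~(q \/ p)))
  37. (~((r /\ t) /\ (t \/ t)) \/ (((r \/ p) \/ (t /\ t)) \/ ~(s /\ s)))
  38. ((~((r /\ t) /\ (t \/ t)) \/ (((r \/ p) \/ (t /\ t)) \/ ~(s /\ s))) \/ ((~(r -> s) \/ ~~p) -> ~~r))
  39. ~((~((r /\ t) /\ (t \/ t)) \/ (((r \/ p) \/ (t /\ t)) \/ ~(s /\ s))) \/ ((~(r -> s) \/ ~~p) -> ~~r))
  40. (~((~((r /\ t) /\ (t \/ t)) \/ (((r \/ p) \/ (t /\ t)) \/ ~(s /\ s))) \/ ((~(r -> s) \/ ~~p) -> ~~r)) -> (((t -> ~~(t -> t)) -> q) /\ (~~((s \/ q) \/ q) \/ ~(q \/ p))))
Total distinct subformulas = 40

40


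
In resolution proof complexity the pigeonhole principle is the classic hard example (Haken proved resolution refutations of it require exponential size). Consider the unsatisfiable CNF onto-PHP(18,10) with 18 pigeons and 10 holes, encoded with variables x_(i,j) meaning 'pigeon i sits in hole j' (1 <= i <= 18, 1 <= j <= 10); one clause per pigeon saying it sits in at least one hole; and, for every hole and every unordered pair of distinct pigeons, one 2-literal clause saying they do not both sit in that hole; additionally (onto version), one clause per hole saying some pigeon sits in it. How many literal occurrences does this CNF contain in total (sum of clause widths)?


onto-PHP(18,10): 18 pigeons, 10 holes, 18*10 = 180 variables.
- pigeon clauses: one per pigeon -> 18 clauses of width 10 -> 180 literals
- hole clauses: 10 holes * C(18,2) = 10 * 153 -> 1530 clauses of width 2 -> 3060 literals
- onto clauses: one per hole -> 10 clauses of width 18 -> 180 literals
Total literal occurrences = 180 + 3060 + 180 = 3420

3420


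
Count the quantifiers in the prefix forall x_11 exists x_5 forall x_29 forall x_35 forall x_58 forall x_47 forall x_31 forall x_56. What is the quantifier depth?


Quantifier prefix has 8 quantifier symbols.
Quantifier depth = 8

8


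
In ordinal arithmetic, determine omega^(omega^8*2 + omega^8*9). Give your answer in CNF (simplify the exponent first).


omega^(omega^8*2 + omega^8*9):
Both terms of the exponent have the same exponent 8, so they merge: omega^8*2 + omega^8*9 = omega^8*(2+9) = omega^8*11.
omega raised to a CNF ordinal is a single CNF term: Result = omega^(omega^8*11)

omega^(omega^8*11)


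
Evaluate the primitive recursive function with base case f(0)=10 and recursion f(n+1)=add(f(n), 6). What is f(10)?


f(0) = 10
f(1) = add(f(0), 6) = add(10, 6) = 16
f(2) = add(f(1), 6) = add(16, 6) = 22
f(3) = add(f(2), 6) = add(22, 6) = 28
f(4) = add(f(3), 6) = add(28, 6) = 34
f(5) = add(f(4), 6) = add(34, 6) = 40
f(6) = add(f(5), 6) = add(40, 6) = 46
f(7) = add(f(6), 6) = add(46, 6) = 52
f(8) = add(f(7), 6) = add(52, 6) = 58
f(9) = add(f(8), 6) = add(58, 6) = 64
f(10) = add(f(9), 6) = add(64, 6) = 70


70


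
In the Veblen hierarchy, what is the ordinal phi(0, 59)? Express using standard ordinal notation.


phi(0, 59):
phi(0, beta) = omega^beta by definition.
phi(0, 59) = omega^59

omega^59


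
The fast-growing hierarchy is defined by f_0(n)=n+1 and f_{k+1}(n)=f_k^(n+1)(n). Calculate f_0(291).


f_0(291) = 291 + 1 = 292

292


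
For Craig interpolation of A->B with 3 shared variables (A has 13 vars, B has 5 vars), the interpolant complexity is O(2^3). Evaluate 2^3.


Shared atoms = 3
Craig interpolant size bound = 2^3
= 8

8


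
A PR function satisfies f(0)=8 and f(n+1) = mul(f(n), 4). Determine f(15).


f(0) = 8
f(1) = mul(f(0), 4) = mul(8, 4) = 32
f(2) = mul(f(1), 4) = mul(32, 4) = 128
f(3) = mul(f(2), 4) = mul(128, 4) = 512
f(4) = mul(f(3), 4) = mul(512, 4) = 2048
f(5) = mul(f(4), 4) = mul(2048, 4) = 8192
f(6) = mul(f(5), 4) = mul(8192, 4) = 32768
f(7) = mul(f(6), 4) = mul(32768, 4) = 131072
f(8) = mul(f(7), 4) = mul(131072, 4) = 524288
f(9) = mul(f(8), 4) = mul(524288, 4) = 2097152
f(10) = mul(f(9), 4) = mul(2097152, 4) = 8388608
f(11) = mul(f(10), 4) = mul(8388608, 4) = 33554432
f(12) = mul(f(11), 4) = mul(33554432, 4) = 134217728
f(13) = mul(f(12), 4) = mul(134217728, 4) = 536870912
f(14) = mul(f(13), 4) = mul(536870912, 4) = 2147483648
f(15) = mul(f(14), 4) = mul(2147483648, 4) = 8589934592


8589934592


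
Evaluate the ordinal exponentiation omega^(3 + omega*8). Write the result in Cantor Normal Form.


omega^(3 + omega*8):
In ordinal addition a term is absorbed by a following term of strictly larger exponent: 0 < 1, so 3 + omega*8 = omega*8.
omega raised to a CNF ordinal is a single CNF term: Result = omega^(omega*8)

omega^(omega*8)


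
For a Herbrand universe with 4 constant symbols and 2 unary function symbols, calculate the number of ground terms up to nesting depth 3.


Herbrand terms by depth:
Depth 0: 4 constants
Depth 1: 8 new terms (running total: 12)
Depth 2: 16 new terms (running total: 28)
Depth 3: 32 new terms (running total: 60)
Total distinct ground terms = 60

60


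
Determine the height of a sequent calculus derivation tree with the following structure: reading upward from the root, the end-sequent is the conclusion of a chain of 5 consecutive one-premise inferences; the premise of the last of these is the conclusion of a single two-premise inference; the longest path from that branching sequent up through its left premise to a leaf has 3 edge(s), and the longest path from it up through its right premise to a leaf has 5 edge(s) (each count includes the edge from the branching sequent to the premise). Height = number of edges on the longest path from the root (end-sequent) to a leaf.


Longest path through the left premise: 3 edges (measured from the branching sequent)
Longest path through the right premise: 5 edges
Height of the subtree rooted at the branching sequent: max(3, 5) = 5
The branching sequent sits 5 edges above the root (the chain of one-premise inferences), so height = 5 + 5 = 10

10


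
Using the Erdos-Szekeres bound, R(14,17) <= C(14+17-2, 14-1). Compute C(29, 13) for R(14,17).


R(14,17) <= C(14+17-2, 14-1) = C(29, 13)
C(29, 13) = 29! / (13! * 16!)
= 67863915

67863915


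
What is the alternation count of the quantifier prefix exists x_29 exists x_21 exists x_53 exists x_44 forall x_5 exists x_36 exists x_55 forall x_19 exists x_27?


Walk the prefix and count type changes:
  position 1: exists -> exists
  position 2: exists -> exists
  position 3: exists -> exists
  position 4: exists -> forall <-- alternation
  position 5: forall -> exists <-- alternation
  position 6: exists -> exists
  position 7: exists -> forall <-- alternation
  position 8: forall -> exists <-- alternation
Total alternations = 4

4


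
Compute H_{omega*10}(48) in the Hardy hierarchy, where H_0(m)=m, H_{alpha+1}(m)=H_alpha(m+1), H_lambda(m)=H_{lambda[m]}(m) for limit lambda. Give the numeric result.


H_{omega*10}(48):
For the Hardy hierarchy, H_{omega*k}(n) = 2^k * n.
2^10 = 1024.
1024 * 48 = 49152

49152


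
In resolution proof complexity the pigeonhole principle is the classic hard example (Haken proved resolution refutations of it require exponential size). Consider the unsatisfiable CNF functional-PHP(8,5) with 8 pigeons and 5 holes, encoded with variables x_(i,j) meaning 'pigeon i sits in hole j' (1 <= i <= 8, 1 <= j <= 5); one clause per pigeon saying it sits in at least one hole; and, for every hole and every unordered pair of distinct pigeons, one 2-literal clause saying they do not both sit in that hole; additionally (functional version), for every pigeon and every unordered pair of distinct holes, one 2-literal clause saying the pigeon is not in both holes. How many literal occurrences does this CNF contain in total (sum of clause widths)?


functional-PHP(8,5): 8 pigeons, 5 holes, 8*5 = 40 variables.
- pigeon clauses: one per pigeon -> 8 clauses of width 5 -> 40 literals
- hole clauses: 5 holes * C(8,2) = 5 * 28 -> 140 clauses of width 2 -> 280 literals
- functional clauses: 8 pigeons * C(5,2) = 8 * 10 -> 80 clauses of width 2 -> 160 literals
Total literal occurrences = 40 + 280 + 160 = 480

480


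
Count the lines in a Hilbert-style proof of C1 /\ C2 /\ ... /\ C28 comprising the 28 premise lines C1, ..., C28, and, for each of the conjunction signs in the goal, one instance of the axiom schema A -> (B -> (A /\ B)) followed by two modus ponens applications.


Conjoining 28 premises:
- 28 premise lines
- the goal has 27 conjunction signs; each costs 1 axiom instance + 2 MP = 3 lines: 3 * 27 = 81
Total = 28 + 81 = 109 lines.

109


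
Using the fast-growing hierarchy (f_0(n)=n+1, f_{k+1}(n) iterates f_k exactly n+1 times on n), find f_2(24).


f_2(24) = f_1^25(24)
f_1(m) = 2m + 1.
Iterating: f_1^k(n) = 2^k*(n+1) - 1.
f_2(24) = 2^25*(24+1) - 1 = 33554432*25 - 1 = 838860799

838860799


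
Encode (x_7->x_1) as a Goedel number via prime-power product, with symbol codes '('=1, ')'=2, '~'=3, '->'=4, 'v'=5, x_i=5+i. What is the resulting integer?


Formula: (x_7->x_1)
Symbol codes: [1, 12, 4, 6, 2]
Primes: [2, 3, 5, 7, 11]
p_1^1 = 2^1 = 2
p_2^12 = 3^12 = 531441
p_3^4 = 5^4 = 625
p_4^6 = 7^6 = 117649
p_5^2 = 11^2 = 121
Product = 9456679709111250

9456679709111250


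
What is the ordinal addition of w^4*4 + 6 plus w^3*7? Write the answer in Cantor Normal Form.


Ordinal addition (w^4*4 + 6) + w^3*7:
alpha's leading term has exponent 4 > beta's exponent 3, so it survives.
alpha's tail term has exponent 0 < beta's exponent 3, so it is absorbed by beta.
In ordinal addition, any term followed by a strictly larger-exponent term is absorbed.
Result = w^4*4 + w^3*7

w^4*4 + w^3*7


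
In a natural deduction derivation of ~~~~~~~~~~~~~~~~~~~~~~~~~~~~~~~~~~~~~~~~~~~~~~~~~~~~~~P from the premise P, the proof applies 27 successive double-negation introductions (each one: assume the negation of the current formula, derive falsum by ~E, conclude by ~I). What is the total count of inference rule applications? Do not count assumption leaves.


Each double-negation introduction (from C infer ~~C) uses 2 inference nodes: one ~E (C and ~C give falsum) and one ~I (discharge ~C).
27 double negations = 27 * 2 = 54 inference nodes.

54


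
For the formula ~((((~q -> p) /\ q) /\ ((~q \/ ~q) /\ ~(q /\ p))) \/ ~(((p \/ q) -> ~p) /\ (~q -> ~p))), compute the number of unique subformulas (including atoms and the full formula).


Formula: ~((((~q -> p) /\ q) /\ ((~q \/ ~q) /\ ~(q /\ p))) \/ ~(((p \/ q) -> ~p) /\ (~q -> ~p)))
Subformulas found:
  1. q
  2. p
  3. ~p
  4. ~q
  5. (q /\ p)
  6. (p \/ q)
  7. (~q -> p)
  8. ~(q /\ p)
  9. (~q \/ ~q)
  10. (~q -> ~p)
  11. ((p \/ q) -> ~p)
  12. ((~q -> p) /\ q)
  13. ((~q \/ ~q) /\ ~(q /\ p))
  14. (((p \/ q) -> ~p) /\ (~q -> ~p))
  15. ~(((p \/ q) -> ~p) /\ (~q -> ~p))
  16. (((~q -> p) /\ q) /\ ((~q \/ ~q) /\ ~(q /\ p)))
  17. ((((~q -> p) /\ q) /\ ((~q \/ ~q) /\ ~(q /\ p))) \/ ~(((p \/ q) -> ~p) /\ (~q -> ~p)))
  18. ~((((~q -> p) /\ q) /\ ((~q \/ ~q) /\ ~(q /\ p))) \/ ~(((p \/ q) -> ~p) /\ (~q -> ~p)))
Total distinct subformulas = 18

18


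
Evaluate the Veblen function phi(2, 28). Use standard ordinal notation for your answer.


phi(2, 28):
phi(2, beta) = zeta_beta (the beta-th zeta number, fixed point of epsilon).
phi(2, 28) = zeta_28

zeta_28


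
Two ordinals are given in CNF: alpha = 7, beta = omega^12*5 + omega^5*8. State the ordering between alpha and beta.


Compare term by term from highest exponent:
alpha = 7
beta = omega^12*5 + omega^5*8
Term 1: alpha has omega^0*7, beta has omega^12*5
Term 2: alpha has omega^0*0, beta has omega^5*8
Result: alpha < beta

alpha < beta


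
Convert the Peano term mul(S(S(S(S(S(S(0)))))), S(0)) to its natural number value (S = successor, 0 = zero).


mul(S^6(0), S^1(0)):
S^6(0) = 6
S^1(0) = 1
6 * 1 = 6

6


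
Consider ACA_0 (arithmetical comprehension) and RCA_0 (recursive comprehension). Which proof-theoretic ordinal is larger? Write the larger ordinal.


Proof-theoretic ordinal of ACA_0 (arithmetical comprehension): epsilon_0
Proof-theoretic ordinal of RCA_0 (recursive comprehension): omega^omega
Comparing: omega^omega < epsilon_0.
The larger ordinal is epsilon_0 (from ACA_0 (arithmetical comprehension)).

epsilon_0


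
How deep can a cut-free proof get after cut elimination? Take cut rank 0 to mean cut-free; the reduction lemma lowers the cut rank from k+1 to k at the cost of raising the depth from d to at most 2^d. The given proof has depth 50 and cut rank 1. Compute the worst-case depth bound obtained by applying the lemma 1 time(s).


Each rank reduction sends depth d to at most 2^d; cut rank r needs r reductions.
2_0(50) = 50
2_1(50) = 2^50 = 1125899906842624
Cut-free depth bound = 1125899906842624

1125899906842624


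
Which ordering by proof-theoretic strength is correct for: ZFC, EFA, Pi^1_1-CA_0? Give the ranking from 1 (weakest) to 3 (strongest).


Ordering by consistency strength:
1. EFA
2. Pi^1_1-CA_0
3. ZFC


ZFC=3, EFA=1, Pi^1_1-CA_0=2


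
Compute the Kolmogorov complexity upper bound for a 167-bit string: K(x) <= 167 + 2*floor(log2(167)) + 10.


floor(log2(167)) = 7
2 * 7 = 14
K(x) <= 167 + 14 + 10 = 191

191


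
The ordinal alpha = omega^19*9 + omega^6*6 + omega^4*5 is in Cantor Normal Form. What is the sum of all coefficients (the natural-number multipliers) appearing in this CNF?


CNF: omega^19*9 + omega^6*6 + omega^4*5
Coefficients: 9 + 6 + 5 = 20

20


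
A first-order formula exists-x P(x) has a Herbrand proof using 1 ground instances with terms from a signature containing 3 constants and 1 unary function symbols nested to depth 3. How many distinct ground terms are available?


Herbrand terms by depth:
Depth 0: 3 constants
Depth 1: 3 new terms (running total: 6)
Depth 2: 3 new terms (running total: 9)
Depth 3: 3 new terms (running total: 12)
Total distinct ground terms = 12

12


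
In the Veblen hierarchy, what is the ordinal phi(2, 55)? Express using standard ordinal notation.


phi(2, 55):
phi(2, beta) = zeta_beta (the beta-th zeta number, fixed point of epsilon).
phi(2, 55) = zeta_55

zeta_55


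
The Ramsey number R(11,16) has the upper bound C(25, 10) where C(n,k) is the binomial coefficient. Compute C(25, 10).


R(11,16) <= C(11+16-2, 11-1) = C(25, 10)
C(25, 10) = 25! / (10! * 15!)
= 3268760

3268760


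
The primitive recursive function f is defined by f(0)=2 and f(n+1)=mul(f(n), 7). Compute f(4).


f(0) = 2
f(1) = mul(f(0), 7) = mul(2, 7) = 14
f(2) = mul(f(1), 7) = mul(14, 7) = 98
f(3) = mul(f(2), 7) = mul(98, 7) = 686
f(4) = mul(f(3), 7) = mul(686, 7) = 4802


4802


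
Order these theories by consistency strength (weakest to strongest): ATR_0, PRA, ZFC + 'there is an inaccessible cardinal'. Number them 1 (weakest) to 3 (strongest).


Ordering by consistency strength:
1. PRA
2. ATR_0
3. ZFC + 'there is an inaccessible cardinal'


ATR_0=2, PRA=1, ZFC + 'there is an inaccessible cardinal'=3


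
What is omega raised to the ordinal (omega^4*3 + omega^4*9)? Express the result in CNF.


omega^(omega^4*3 + omega^4*9):
Both terms of the exponent have the same exponent 4, so they merge: omega^4*3 + omega^4*9 = omega^4*(3+9) = omega^4*12.
omega raised to a CNF ordinal is a single CNF term: Result = omega^(omega^4*12)

omega^(omega^4*12)


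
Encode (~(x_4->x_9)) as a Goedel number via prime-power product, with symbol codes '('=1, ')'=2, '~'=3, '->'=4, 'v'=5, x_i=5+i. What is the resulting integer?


Formula: (~(x_4->x_9))
Symbol codes: [1, 3, 1, 9, 4, 14, 2, 2]
Primes: [2, 3, 5, 7, 11, 13, 17, 19]
p_1^1 = 2^1 = 2
p_2^3 = 3^3 = 27
p_3^1 = 5^1 = 5
p_4^9 = 7^9 = 40353607
p_5^4 = 11^4 = 14641
p_6^14 = 13^14 = 3937376385699289
p_7^2 = 17^2 = 289
p_8^2 = 19^2 = 361
Product = 65528291048480648782021281846882690

65528291048480648782021281846882690


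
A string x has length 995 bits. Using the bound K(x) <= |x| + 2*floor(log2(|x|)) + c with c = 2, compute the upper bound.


floor(log2(995)) = 9
2 * 9 = 18
K(x) <= 995 + 18 + 2 = 1015

1015


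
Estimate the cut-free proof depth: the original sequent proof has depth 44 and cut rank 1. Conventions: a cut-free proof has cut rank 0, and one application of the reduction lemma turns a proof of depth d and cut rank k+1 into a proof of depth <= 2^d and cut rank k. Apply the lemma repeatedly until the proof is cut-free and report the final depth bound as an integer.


Each rank reduction sends depth d to at most 2^d; cut rank r needs r reductions.
2_0(44) = 44
2_1(44) = 2^44 = 17592186044416
Cut-free depth bound = 17592186044416

17592186044416


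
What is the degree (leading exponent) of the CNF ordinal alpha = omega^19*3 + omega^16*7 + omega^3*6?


CNF: omega^19*3 + omega^16*7 + omega^3*6
The leading term is omega^19*3, which has exponent 19.

19


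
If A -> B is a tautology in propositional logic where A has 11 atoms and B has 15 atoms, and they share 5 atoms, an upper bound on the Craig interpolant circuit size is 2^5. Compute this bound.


Shared atoms = 5
Craig interpolant size bound = 2^5
= 32

32


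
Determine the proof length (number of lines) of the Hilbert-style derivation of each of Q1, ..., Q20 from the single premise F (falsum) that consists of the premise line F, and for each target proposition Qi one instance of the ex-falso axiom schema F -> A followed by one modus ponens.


Ex falso, line by line:
- 1 premise line (F)
- 20 targets, each needing 1 axiom instance (F -> Qi) + 1 MP = 2 lines: 2 * 20 = 40
Total = 1 + 40 = 41 lines.

41


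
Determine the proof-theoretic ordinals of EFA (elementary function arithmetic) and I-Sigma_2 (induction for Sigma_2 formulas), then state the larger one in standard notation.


Proof-theoretic ordinal of EFA (elementary function arithmetic): omega^3
Proof-theoretic ordinal of I-Sigma_2 (induction for Sigma_2 formulas): omega^(omega^omega)
Comparing: omega^3 < omega^(omega^omega).
The larger ordinal is omega^(omega^omega) (from I-Sigma_2 (induction for Sigma_2 formulas)).

omega^(omega^omega)


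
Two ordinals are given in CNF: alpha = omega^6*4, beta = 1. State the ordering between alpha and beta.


Compare term by term from highest exponent:
alpha = omega^6*4
beta = 1
Term 1: alpha has omega^6*4, beta has omega^0*1
Result: alpha > beta

alpha > beta


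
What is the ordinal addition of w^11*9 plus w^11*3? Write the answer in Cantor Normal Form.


Ordinal addition w^11*9 + w^11*3:
Both terms have the same exponent 11.
w^e*c + w^e*d = w^e*(c+d).
Result = w^11*(9+3) = w^11*12

w^11*12


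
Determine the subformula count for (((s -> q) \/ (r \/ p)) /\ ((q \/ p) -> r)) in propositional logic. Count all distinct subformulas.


Formula: (((s -> q) \/ (r \/ p)) /\ ((q \/ p) -> r))
Subformulas found:
  1. q
  2. s
  3. r
  4. p
  5. (q \/ p)
  6. (s -> q)
  7. (r \/ p)
  8. ((q \/ p) -> r)
  9. ((s -> q) \/ (r \/ p))
  10. (((s -> q) \/ (r \/ p)) /\ ((q \/ p) -> r))
Total distinct subformulas = 10

10


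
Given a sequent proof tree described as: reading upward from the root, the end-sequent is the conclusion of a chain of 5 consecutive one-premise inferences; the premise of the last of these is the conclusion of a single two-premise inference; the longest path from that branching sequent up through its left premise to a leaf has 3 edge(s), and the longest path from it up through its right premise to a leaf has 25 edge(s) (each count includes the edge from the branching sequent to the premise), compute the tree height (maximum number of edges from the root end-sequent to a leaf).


Longest path through the left premise: 3 edges (measured from the branching sequent)
Longest path through the right premise: 25 edges
Height of the subtree rooted at the branching sequent: max(3, 25) = 25
The branching sequent sits 5 edges above the root (the chain of one-premise inferences), so height = 25 + 5 = 30

30


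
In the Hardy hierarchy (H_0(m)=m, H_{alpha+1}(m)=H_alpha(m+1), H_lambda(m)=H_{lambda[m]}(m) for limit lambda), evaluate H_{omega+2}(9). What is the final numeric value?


H_{omega+2}(9):
Unwind the 2 successor steps: H_{omega+2}(9) = H_omega(9+2) = H_omega(11).
H_omega(m) = H_m(m) = m + m = 2m.
Result = 2 * 11 = 22

22


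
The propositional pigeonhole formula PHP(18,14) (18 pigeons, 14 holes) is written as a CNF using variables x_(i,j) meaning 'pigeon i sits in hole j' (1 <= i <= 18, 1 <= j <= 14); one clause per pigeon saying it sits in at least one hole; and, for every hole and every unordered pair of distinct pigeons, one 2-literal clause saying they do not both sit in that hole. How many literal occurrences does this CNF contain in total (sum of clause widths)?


PHP(18,14): 18 pigeons, 14 holes, 18*14 = 252 variables.
- pigeon clauses: one per pigeon -> 18 clauses of width 14 -> 252 literals
- hole clauses: 14 holes * C(18,2) = 14 * 153 -> 2142 clauses of width 2 -> 4284 literals
Total literal occurrences = 252 + 4284 = 4536

4536


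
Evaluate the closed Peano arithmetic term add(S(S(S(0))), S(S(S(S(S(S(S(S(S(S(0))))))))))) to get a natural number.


add(S^3(0), S^10(0)):
S^3(0) = 3
S^10(0) = 10
3 + 10 = 13

13


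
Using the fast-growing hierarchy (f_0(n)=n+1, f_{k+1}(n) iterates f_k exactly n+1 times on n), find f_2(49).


f_2(49) = f_1^50(49)
f_1(m) = 2m + 1.
Iterating: f_1^k(n) = 2^k*(n+1) - 1.
f_2(49) = 2^50*(49+1) - 1 = 1125899906842624*50 - 1 = 56294995342131199

56294995342131199


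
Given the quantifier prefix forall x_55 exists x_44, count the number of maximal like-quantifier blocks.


Alternations = 1.
Blocks = alternations + 1 = 2

2


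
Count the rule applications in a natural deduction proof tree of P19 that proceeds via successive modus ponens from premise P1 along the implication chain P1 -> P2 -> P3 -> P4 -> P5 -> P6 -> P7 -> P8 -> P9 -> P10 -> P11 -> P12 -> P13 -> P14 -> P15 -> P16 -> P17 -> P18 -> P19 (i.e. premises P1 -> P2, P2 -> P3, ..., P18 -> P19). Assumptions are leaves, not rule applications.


We have a chain: P1 -> P2 -> P3 -> P4 -> P5 -> P6 -> P7 -> P8 -> P9 -> P10 -> P11 -> P12 -> P13 -> P14 -> P15 -> P16 -> P17 -> P18 -> P19.
Each modus ponens application produces the next variable.
The chain has 19 propositions, so 19-1 = 18 modus ponens steps.
Total inference nodes = 18

18


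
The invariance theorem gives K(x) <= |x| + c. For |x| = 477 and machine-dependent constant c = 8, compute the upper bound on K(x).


K(x) <= |x| + c = 477 + 8 = 485

485


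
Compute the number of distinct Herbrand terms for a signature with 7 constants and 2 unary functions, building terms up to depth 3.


Herbrand terms by depth:
Depth 0: 7 constants
Depth 1: 14 new terms (running total: 21)
Depth 2: 28 new terms (running total: 49)
Depth 3: 56 new terms (running total: 105)
Total distinct ground terms = 105

105


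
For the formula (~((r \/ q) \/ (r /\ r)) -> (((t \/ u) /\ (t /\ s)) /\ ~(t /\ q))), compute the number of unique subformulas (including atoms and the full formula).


Formula: (~((r \/ q) \/ (r /\ r)) -> (((t \/ u) /\ (t /\ s)) /\ ~(t /\ q)))
Subformulas found:
  1. r
  2. q
  3. u
  4. s
  5. t
  6. (r /\ r)
  7. (t \/ u)
  8. (t /\ s)
  9. (r \/ q)
  10. (t /\ q)
  11. ~(t /\ q)
  12. ((r \/ q) \/ (r /\ r))
  13. ((t \/ u) /\ (t /\ s))
  14. ~((r \/ q) \/ (r /\ r))
  15. (((t \/ u) /\ (t /\ s)) /\ ~(t /\ q))
  16. (~((r \/ q) \/ (r /\ r)) -> (((t \/ u) /\ (t /\ s)) /\ ~(t /\ q)))
Total distinct subformulas = 16

16


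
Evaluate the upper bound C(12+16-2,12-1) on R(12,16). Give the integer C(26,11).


R(12,16) <= C(12+16-2, 12-1) = C(26, 11)
C(26, 11) = 26! / (11! * 15!)
= 7726160

7726160


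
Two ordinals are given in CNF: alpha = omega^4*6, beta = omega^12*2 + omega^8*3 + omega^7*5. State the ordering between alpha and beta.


Compare term by term from highest exponent:
alpha = omega^4*6
beta = omega^12*2 + omega^8*3 + omega^7*5
Term 1: alpha has omega^4*6, beta has omega^12*2
Term 2: alpha has omega^0*0, beta has omega^8*3
Term 3: alpha has omega^0*0, beta has omega^7*5
Result: alpha < beta

alpha < beta


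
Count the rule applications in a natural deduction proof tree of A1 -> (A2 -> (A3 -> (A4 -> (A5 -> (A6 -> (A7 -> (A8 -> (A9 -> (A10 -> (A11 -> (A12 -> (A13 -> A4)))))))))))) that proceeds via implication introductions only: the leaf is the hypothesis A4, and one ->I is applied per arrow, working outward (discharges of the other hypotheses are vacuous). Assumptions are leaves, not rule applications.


The formula has 13 arrows (->); its innermost consequent A4 is one of the antecedents,
so the proof starts from the hypothesis leaf A4 (not a rule application) and closes one arrow per ->I.
Building A1 -> (A2 -> (A3 -> (A4 -> (A5 -> (A6 -> (A7 -> (A8 -> (A9 -> (A10 -> (A11 -> (A12 -> (A13 -> A4)))))))))))) therefore takes 13 nested implication introductions.
Total inference nodes = 13

13


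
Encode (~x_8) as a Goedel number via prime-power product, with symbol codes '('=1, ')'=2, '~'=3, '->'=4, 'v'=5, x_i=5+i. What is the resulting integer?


Formula: (~x_8)
Symbol codes: [1, 3, 13, 2]
Primes: [2, 3, 5, 7]
p_1^1 = 2^1 = 2
p_2^3 = 3^3 = 27
p_3^13 = 5^13 = 1220703125
p_4^2 = 7^2 = 49
Product = 3229980468750

3229980468750


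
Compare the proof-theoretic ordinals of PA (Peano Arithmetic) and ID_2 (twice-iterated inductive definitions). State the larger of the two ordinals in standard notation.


Proof-theoretic ordinal of PA (Peano Arithmetic): epsilon_0
Proof-theoretic ordinal of ID_2 (twice-iterated inductive definitions): psi_0(epsilon_{Omega_2+1})
Comparing: epsilon_0 < psi_0(epsilon_{Omega_2+1}).
The larger ordinal is psi_0(epsilon_{Omega_2+1}) (from ID_2 (twice-iterated inductive definitions)).

psi_0(epsilon_{Omega_2+1})


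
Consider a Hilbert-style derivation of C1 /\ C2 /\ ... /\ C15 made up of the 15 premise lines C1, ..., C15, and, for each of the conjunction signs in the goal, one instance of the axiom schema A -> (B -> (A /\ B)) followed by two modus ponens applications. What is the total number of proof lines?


Conjoining 15 premises:
- 15 premise lines
- the goal has 14 conjunction signs; each costs 1 axiom instance + 2 MP = 3 lines: 3 * 14 = 42
Total = 15 + 42 = 57 lines.

57


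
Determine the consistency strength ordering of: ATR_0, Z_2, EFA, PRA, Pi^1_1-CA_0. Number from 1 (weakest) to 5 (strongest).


Ordering by consistency strength:
1. EFA
2. PRA
3. ATR_0
4. Pi^1_1-CA_0
5. Z_2


ATR_0=3, Z_2=5, EFA=1, PRA=2, Pi^1_1-CA_0=4


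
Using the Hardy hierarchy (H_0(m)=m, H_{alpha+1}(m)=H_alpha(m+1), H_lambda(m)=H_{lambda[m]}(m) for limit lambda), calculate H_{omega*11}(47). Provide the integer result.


H_{omega*11}(47):
For the Hardy hierarchy, H_{omega*k}(n) = 2^k * n.
2^11 = 2048.
2048 * 47 = 96256

96256


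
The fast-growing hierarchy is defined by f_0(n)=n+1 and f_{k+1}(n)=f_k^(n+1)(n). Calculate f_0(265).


f_0(265) = 265 + 1 = 266

266


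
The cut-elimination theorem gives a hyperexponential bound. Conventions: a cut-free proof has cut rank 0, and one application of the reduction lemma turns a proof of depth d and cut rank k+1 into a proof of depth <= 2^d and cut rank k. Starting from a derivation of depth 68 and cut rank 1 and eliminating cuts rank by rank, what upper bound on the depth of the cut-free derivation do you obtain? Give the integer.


Each rank reduction sends depth d to at most 2^d; cut rank r needs r reductions.
2_0(68) = 68
2_1(68) = 2^68 = 295147905179352825856
Cut-free depth bound = 295147905179352825856

295147905179352825856


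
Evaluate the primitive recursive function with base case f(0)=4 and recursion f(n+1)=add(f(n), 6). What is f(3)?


f(0) = 4
f(1) = add(f(0), 6) = add(4, 6) = 10
f(2) = add(f(1), 6) = add(10, 6) = 16
f(3) = add(f(2), 6) = add(16, 6) = 22


22


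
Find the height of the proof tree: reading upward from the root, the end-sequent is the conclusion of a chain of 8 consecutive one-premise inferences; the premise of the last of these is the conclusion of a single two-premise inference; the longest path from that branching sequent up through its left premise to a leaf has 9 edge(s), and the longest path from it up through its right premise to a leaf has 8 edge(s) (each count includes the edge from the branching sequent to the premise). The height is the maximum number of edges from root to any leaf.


Longest path through the left premise: 9 edges (measured from the branching sequent)
Longest path through the right premise: 8 edges
Height of the subtree rooted at the branching sequent: max(9, 8) = 9
The branching sequent sits 8 edges above the root (the chain of one-premise inferences), so height = 9 + 8 = 17

17


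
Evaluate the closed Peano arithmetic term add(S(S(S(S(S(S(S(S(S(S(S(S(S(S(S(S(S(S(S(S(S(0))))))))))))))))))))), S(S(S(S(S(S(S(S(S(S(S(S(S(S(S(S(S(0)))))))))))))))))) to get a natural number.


add(S^21(0), S^17(0)):
S^21(0) = 21
S^17(0) = 17
21 + 17 = 38

38


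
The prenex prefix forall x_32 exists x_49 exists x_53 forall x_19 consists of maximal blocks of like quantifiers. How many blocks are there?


Alternations = 2.
Blocks = alternations + 1 = 3

3


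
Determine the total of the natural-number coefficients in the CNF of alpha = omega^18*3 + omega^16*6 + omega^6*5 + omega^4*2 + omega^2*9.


CNF: omega^18*3 + omega^16*6 + omega^6*5 + omega^4*2 + omega^2*9
Coefficients: 3 + 6 + 5 + 2 + 9 = 25

25


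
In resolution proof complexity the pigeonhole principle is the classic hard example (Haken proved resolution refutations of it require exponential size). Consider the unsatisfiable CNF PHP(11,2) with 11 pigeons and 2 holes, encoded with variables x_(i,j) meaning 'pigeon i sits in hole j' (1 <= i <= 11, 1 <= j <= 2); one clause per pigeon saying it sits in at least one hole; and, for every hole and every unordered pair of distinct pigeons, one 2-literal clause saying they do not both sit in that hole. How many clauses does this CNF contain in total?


PHP(11,2): 11 pigeons, 2 holes, 11*2 = 22 variables.
- pigeon clauses: one per pigeon -> 11 clauses
- hole clauses: 2 holes * C(11,2) = 2 * 55 -> 110 clauses
Total clauses = 11 + 110 = 121

121


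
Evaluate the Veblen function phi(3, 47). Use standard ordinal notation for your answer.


phi(3, 47):
phi(3, beta) = eta_beta (the beta-th eta number, fixed point of zeta).
phi(3, 47) = eta_47

eta_47


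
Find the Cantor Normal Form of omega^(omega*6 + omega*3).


omega^(omega*6 + omega*3):
Both terms of the exponent have the same exponent 1, so they merge: omega*6 + omega*3 = omega*(6+3) = omega*9.
omega raised to a CNF ordinal is a single CNF term: Result = omega^(omega*9)

omega^(omega*9)


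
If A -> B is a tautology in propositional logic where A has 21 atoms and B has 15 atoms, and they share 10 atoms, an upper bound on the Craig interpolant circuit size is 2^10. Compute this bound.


Shared atoms = 10
Craig interpolant size bound = 2^10
= 1024

1024


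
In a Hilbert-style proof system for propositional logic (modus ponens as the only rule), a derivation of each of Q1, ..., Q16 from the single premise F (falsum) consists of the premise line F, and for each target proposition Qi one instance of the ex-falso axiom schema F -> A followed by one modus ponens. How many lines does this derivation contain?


Ex falso, line by line:
- 1 premise line (F)
- 16 targets, each needing 1 axiom instance (F -> Qi) + 1 MP = 2 lines: 2 * 16 = 32
Total = 1 + 32 = 33 lines.

33


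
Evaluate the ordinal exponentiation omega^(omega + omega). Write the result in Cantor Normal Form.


omega^(omega + omega):
Both terms of the exponent have the same exponent 1, so they merge: omega + omega = omega*(1+1) = omega*2.
omega raised to a CNF ordinal is a single CNF term: Result = omega^(omega*2)

omega^(omega*2)


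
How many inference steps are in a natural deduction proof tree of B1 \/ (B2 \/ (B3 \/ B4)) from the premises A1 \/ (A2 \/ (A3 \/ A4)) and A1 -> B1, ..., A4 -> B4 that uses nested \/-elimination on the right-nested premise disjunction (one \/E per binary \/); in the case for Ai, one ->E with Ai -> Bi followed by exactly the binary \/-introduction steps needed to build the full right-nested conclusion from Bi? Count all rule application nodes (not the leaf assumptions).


Constructive dilemma with 4 branches, all disjunctions right-nested:
- \/E: the premise has 3 binary \/, each eliminated once: 3 nodes.
- ->E: one per case (Ai with Ai -> Bi gives Bi): 4 nodes.
- \/I: in case i < n, Bi needs 1 step to form Bi \/ (B(i+1) \/ ...) and then i-1 steps to prepend B(i-1), ..., B1, i.e. i steps; in case i = n, B4 needs 3 prepend steps.
  \/I total = (1 + 2 + ... + 3) + 3 = 6 + 3 = 9 nodes.
Total = 3 + 4 + 9 = 16

16


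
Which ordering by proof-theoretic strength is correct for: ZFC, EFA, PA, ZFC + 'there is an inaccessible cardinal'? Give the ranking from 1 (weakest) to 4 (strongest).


Ordering by consistency strength:
1. EFA
2. PA
3. ZFC
4. ZFC + 'there is an inaccessible cardinal'


ZFC=3, EFA=1, PA=2, ZFC + 'there is an inaccessible cardinal'=4
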